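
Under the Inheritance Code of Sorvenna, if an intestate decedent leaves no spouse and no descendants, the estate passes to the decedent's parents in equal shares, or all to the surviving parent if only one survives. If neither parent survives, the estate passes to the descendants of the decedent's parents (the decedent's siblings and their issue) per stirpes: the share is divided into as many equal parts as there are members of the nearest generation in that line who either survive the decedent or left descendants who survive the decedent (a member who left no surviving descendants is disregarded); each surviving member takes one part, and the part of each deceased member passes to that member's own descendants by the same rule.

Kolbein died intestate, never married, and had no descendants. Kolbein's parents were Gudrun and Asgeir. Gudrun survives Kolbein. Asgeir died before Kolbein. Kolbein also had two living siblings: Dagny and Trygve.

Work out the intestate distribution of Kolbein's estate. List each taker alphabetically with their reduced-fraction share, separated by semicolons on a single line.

Only one parent, Gudrun, survives, so Gudrun takes the entire estate. The siblings take nothing because a surviving parent has priority.

Gudrun 1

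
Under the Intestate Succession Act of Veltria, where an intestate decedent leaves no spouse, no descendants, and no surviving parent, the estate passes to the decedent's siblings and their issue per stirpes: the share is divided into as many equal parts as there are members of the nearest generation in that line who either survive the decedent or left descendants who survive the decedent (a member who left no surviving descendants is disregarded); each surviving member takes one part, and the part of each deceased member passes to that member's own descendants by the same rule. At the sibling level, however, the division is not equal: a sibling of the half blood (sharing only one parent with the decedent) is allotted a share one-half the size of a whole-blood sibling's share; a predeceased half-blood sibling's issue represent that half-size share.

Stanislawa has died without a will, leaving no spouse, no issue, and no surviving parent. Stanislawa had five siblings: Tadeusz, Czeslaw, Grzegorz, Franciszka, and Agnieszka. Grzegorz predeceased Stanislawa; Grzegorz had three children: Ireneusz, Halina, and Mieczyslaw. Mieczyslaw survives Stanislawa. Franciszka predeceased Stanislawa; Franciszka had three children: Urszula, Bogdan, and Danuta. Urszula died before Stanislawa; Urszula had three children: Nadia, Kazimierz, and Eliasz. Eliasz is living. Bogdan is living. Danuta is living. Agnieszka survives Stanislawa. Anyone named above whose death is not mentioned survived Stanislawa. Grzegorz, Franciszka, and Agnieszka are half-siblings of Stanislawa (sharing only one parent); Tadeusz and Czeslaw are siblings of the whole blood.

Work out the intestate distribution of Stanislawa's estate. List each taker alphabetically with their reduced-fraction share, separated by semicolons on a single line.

No spouse, descendants, or parent survives, so the estate passes to Stanislawa's siblings per stirpes.
Half-blood siblings count for one-half the weight of whole-blood siblings at the initial division.
Dividing 1 in proportion to weights (total weight 7/2): Tadeusz (weight 1) → 2/7; Czeslaw (weight 1) → 2/7; Grzegorz (weight 1/2) → 1/7; Franciszka (weight 1/2) → 1/7; Agnieszka (weight 1/2) → 1/7.
Tadeusz is living and takes 2/7.
Czeslaw is living and takes 2/7.
Grzegorz predeceased; the 1/7 allotted to Grzegorz's branch passes to Grzegorz's issue by representation.
The 1/7 is divided into 3 equal shares of 1/21 among Ireneusz, Halina, Mieczyslaw.
Ireneusz is living and takes 1/21.
Halina is living and takes 1/21.
Mieczyslaw is living and takes 1/21.
Franciszka predeceased; the 1/7 allotted to Franciszka's branch passes to Franciszka's issue by representation.
The 1/7 is divided into 3 equal shares of 1/21 among Urszula, Bogdan, Danuta.
Urszula predeceased; the 1/21 allotted to Urszula's branch passes to Urszula's issue by representation.
The 1/21 is divided into 3 equal shares of 1/63 among Nadia, Kazimierz, Eliasz.
Nadia is living and takes 1/63.
Kazimierz is living and takes 1/63.
Eliasz is living and takes 1/63.
Bogdan is living and takes 1/21.
Danuta is living and takes 1/21.
Agnieszka is living and takes 1/7.

Agnieszka 1/7; Bogdan 1/21; Czeslaw 2/7; Danuta 1/21; Eliasz 1/63; Halina 1/21; Ireneusz 1/21; Kazimierz 1/63; Mieczyslaw 1/21; Nadia 1/63; Tadeusz 2/7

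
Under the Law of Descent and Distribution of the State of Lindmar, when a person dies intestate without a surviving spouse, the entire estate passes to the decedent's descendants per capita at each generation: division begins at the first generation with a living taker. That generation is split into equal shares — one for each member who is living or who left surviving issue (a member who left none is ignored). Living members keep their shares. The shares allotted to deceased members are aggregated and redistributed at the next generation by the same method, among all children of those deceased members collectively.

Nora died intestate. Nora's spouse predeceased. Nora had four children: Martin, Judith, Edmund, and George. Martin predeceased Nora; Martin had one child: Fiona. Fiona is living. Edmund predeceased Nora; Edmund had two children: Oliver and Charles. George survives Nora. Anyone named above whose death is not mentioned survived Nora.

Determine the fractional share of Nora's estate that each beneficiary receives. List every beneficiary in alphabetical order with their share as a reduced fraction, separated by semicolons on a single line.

There is no surviving spouse, so the entire estate passes to Nora's descendants per capita at each generation.
At generation 1 (Martin, Judith, Edmund, George) there are 4 shares of (1)/4 = 1/4 each.
Living: Judith and George — each takes 1/4.
Deceased: Martin and Edmund. Their combined 1/2 is pooled and carried to generation 2.
At generation 2 (Fiona, Oliver, Charles) there are 3 shares of (1/2)/3 = 1/6 each.
Living: Fiona, Oliver, and Charles — each takes 1/6.

Charles 1/6; Fiona 1/6; George 1/4; Judith 1/4; Oliver 1/6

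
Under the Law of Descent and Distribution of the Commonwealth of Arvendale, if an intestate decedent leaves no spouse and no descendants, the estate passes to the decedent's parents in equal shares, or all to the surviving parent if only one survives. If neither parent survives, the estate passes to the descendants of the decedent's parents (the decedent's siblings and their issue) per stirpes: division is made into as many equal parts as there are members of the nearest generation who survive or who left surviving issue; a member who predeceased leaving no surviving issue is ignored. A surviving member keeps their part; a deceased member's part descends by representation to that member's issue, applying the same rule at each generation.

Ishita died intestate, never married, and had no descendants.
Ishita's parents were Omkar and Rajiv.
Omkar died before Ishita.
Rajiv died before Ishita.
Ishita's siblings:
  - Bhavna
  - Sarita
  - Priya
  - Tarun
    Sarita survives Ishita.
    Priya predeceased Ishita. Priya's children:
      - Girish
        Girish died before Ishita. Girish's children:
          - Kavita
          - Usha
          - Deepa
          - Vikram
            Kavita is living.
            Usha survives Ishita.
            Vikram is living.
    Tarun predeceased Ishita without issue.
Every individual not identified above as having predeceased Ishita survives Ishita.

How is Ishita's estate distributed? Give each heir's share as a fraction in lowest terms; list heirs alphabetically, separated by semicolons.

Neither parent survives and there are no descendants, so the estate passes to Ishita's siblings and their issue per stirpes.
Tarun left no surviving issue, so that branch lapses and is disregarded.
The estate is divided into 3 equal shares of 1/3 among Bhavna, Sarita, Priya.
Bhavna is living and takes 1/3.
Sarita is living and takes 1/3.
Priya predeceased; the 1/3 allotted to Priya's branch passes to Priya's issue by representation.
Girish's line is the sole branch at this level, so the full 1/3 passes to Girish's issue by representation.
The 1/3 is divided into 4 equal shares of 1/12 among Kavita, Usha, Deepa, Vikram.
Kavita is living and takes 1/12.
Usha is living and takes 1/12.
Deepa is living and takes 1/12.
Vikram is living and takes 1/12.

Bhavna 1/3; Deepa 1/12; Kavita 1/12; Sarita 1/3; Usha 1/12; Vikram 1/12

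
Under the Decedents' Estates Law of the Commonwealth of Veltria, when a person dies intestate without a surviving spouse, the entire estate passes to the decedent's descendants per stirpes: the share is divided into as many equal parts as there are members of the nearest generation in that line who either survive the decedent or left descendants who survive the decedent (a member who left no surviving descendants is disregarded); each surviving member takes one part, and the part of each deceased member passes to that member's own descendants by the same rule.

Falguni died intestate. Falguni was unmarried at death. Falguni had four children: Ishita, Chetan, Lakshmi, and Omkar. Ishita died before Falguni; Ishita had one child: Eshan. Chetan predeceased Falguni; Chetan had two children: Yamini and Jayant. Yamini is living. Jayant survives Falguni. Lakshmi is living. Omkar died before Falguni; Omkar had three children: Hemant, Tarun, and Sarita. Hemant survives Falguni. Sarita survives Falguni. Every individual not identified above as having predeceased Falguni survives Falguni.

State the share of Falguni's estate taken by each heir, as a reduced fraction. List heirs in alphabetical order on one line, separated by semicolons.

There is no surviving spouse, so the entire estate passes to Falguni's descendants per stirpes.
The estate is divided into 4 equal shares of 1/4 among Ishita, Chetan, Lakshmi, Omkar.
Ishita predeceased; the 1/4 allotted to Ishita's branch passes to Ishita's issue by representation.
Eshan is the sole taker at this level and receives the full 1/4.
Chetan predeceased; the 1/4 allotted to Chetan's branch passes to Chetan's issue by representation.
The 1/4 is divided into 2 equal shares of 1/8 among Yamini, Jayant.
Yamini is living and takes 1/8.
Jayant is living and takes 1/8.
Lakshmi is living and takes 1/4.
Omkar predeceased; the 1/4 allotted to Omkar's branch passes to Omkar's issue by representation.
The 1/4 is divided into 3 equal shares of 1/12 among Hemant, Tarun, Sarita.
Hemant is living and takes 1/12.
Tarun is living and takes 1/12.
Sarita is living and takes 1/12.

Eshan 1/4; Hemant 1/12; Jayant 1/8; Lakshmi 1/4; Sarita 1/12; Tarun 1/12; Yamini 1/8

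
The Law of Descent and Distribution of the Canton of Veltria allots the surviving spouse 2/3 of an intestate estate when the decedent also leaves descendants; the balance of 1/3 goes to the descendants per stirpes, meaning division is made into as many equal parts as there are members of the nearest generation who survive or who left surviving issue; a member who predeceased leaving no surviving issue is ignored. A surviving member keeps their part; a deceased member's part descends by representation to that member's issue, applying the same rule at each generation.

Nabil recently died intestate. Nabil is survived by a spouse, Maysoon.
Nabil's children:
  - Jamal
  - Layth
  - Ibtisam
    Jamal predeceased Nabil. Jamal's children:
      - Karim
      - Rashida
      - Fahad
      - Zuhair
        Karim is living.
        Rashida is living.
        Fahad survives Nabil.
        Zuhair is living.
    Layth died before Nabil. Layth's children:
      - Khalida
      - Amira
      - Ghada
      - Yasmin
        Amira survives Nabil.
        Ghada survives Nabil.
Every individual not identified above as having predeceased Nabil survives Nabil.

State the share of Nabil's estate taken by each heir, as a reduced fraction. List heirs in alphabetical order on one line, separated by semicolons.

Amira 1/36; Fahad 1/36; Ghada 1/36; Ibtisam 1/9; Karim 1/36; Khalida 1/36; Maysoon 2/3; Rashida 1/36; Yasmin 1/36; Zuhair 1/36

Maysoon, as surviving spouse, takes 2/3.
The remaining 1/3 passes to Nabil's descendants per stirpes.
The 1/3 is divided into 3 equal shares of 1/9 among Jamal, Layth, Ibtisam.
Jamal predeceased; the 1/9 allotted to Jamal's branch passes to Jamal's issue by representation.
The 1/9 is divided into 4 equal shares of 1/36 among Karim, Rashida, Fahad, Zuhair.
Karim is living and takes 1/36.
Rashida is living and takes 1/36.
Fahad is living and takes 1/36.
Zuhair is living and takes 1/36.
Layth predeceased; the 1/9 allotted to Layth's branch passes to Layth's issue by representation.
The 1/9 is divided into 4 equal shares of 1/36 among Khalida, Amira, Ghada, Yasmin.
Khalida is living and takes 1/36.
Amira is living and takes 1/36.
Ghada is living and takes 1/36.
Yasmin is living and takes 1/36.
Ibtisam is living and takes 1/9.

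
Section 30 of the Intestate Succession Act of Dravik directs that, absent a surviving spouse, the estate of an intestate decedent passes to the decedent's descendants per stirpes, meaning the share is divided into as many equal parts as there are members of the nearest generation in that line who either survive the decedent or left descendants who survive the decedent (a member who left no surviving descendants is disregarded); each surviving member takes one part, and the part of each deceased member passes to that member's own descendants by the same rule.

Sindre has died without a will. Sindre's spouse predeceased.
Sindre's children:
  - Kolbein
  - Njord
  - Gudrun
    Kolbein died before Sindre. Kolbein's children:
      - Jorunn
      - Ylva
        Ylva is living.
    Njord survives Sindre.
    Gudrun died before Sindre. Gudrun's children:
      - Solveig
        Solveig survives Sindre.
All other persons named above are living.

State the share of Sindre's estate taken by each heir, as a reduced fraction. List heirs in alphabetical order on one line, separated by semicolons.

There is no surviving spouse, so the entire estate passes to Sindre's descendants per stirpes.
The estate is divided into 3 equal shares of 1/3 among Kolbein, Njord, Gudrun.
Kolbein predeceased; the 1/3 allotted to Kolbein's branch passes to Kolbein's issue by representation.
The 1/3 is divided into 2 equal shares of 1/6 among Jorunn, Ylva.
Jorunn is living and takes 1/6.
Ylva is living and takes 1/6.
Njord is living and takes 1/3.
Gudrun predeceased; the 1/3 allotted to Gudrun's branch passes to Gudrun's issue by representation.
Solveig is the sole taker at this level and receives the full 1/3.

Jorunn 1/6; Njord 1/3; Solveig 1/3; Ylva 1/6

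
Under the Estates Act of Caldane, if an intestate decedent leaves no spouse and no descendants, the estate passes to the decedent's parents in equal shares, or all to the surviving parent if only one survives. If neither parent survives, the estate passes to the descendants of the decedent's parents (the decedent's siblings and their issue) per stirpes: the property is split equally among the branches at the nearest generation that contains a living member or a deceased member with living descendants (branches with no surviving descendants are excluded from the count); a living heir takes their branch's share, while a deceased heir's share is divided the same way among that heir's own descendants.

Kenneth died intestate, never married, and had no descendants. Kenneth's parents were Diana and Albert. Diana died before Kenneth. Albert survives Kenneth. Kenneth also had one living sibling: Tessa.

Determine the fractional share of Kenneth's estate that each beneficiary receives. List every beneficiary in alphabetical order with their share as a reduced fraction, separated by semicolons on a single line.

Albert 1

Only one parent, Albert, survives, so Albert takes the entire estate. The siblings take nothing because a surviving parent has priority.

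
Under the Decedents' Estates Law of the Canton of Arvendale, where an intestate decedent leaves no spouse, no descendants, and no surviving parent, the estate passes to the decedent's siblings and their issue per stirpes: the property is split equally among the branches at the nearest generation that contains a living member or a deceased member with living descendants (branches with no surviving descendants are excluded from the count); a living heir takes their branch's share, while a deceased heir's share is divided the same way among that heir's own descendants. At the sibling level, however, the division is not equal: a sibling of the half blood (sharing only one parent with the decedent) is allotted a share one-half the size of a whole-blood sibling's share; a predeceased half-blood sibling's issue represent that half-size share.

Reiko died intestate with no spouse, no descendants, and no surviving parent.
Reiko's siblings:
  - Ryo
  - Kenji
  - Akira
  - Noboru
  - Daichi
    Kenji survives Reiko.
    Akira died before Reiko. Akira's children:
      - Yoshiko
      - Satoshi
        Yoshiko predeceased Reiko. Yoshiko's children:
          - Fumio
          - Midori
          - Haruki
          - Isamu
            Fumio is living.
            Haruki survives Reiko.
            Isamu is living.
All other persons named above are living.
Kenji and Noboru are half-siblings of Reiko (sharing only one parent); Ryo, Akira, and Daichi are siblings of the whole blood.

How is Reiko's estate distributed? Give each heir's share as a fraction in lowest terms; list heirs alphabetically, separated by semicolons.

No spouse, descendants, or parent survives, so the estate passes to Reiko's siblings per stirpes.
Half-blood siblings count for one-half the weight of whole-blood siblings at the initial division.
Dividing 1 in proportion to weights (total weight 4): Ryo (weight 1) → 1/4; Kenji (weight 1/2) → 1/8; Akira (weight 1) → 1/4; Noboru (weight 1/2) → 1/8; Daichi (weight 1) → 1/4.
Ryo is living and takes 1/4.
Kenji is living and takes 1/8.
Akira predeceased; the 1/4 allotted to Akira's branch passes to Akira's issue by representation.
The 1/4 is divided into 2 equal shares of 1/8 among Yoshiko, Satoshi.
Yoshiko predeceased; the 1/8 allotted to Yoshiko's branch passes to Yoshiko's issue by representation.
The 1/8 is divided into 4 equal shares of 1/32 among Fumio, Midori, Haruki, Isamu.
Fumio is living and takes 1/32.
Midori is living and takes 1/32.
Haruki is living and takes 1/32.
Isamu is living and takes 1/32.
Satoshi is living and takes 1/8.
Noboru is living and takes 1/8.
Daichi is living and takes 1/4.

Daichi 1/4; Fumio 1/32; Haruki 1/32; Isamu 1/32; Kenji 1/8; Midori 1/32; Noboru 1/8; Ryo 1/4; Satoshi 1/8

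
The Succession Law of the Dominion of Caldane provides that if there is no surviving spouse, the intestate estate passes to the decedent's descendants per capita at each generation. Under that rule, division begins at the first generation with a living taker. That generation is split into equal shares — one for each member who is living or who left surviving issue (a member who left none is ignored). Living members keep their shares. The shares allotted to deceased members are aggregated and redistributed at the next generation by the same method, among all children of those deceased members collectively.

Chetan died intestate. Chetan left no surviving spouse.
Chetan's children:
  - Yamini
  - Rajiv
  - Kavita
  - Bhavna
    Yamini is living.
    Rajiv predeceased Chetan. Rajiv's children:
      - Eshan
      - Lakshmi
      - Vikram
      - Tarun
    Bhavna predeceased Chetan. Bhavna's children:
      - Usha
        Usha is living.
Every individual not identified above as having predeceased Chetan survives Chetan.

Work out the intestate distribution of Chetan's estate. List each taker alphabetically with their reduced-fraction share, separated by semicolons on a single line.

There is no surviving spouse, so the entire estate passes to Chetan's descendants per capita at each generation.
At generation 1 (Yamini, Rajiv, Kavita, Bhavna) there are 4 shares of (1)/4 = 1/4 each.
Living: Yamini and Kavita — each takes 1/4.
Deceased: Rajiv and Bhavna. Their combined 1/2 is pooled and carried to generation 2.
At generation 2 (Eshan, Lakshmi, Vikram, Tarun, Usha) there are 5 shares of (1/2)/5 = 1/10 each.
Living: Eshan, Lakshmi, Vikram, Tarun, and Usha — each takes 1/10.

Eshan 1/10; Kavita 1/4; Lakshmi 1/10; Tarun 1/10; Usha 1/10; Vikram 1/10; Yamini 1/4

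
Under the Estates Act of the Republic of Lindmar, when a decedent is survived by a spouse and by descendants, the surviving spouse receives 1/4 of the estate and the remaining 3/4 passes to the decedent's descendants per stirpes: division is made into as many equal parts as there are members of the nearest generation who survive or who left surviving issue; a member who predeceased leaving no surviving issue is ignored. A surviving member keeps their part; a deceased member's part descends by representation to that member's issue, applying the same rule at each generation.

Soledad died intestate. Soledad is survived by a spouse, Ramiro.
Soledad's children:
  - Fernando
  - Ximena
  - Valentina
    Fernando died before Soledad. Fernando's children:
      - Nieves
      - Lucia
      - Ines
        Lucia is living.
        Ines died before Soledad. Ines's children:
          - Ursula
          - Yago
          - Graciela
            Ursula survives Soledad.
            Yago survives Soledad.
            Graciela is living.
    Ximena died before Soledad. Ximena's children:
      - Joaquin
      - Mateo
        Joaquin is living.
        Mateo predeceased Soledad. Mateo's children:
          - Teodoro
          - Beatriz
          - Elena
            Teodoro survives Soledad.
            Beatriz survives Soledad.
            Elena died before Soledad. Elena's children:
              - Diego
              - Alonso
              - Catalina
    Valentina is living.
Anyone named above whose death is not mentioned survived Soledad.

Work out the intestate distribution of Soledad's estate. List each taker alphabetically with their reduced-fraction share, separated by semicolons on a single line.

Ramiro, as surviving spouse, takes 1/4.
The remaining 3/4 passes to Soledad's descendants per stirpes.
The 3/4 is divided into 3 equal shares of 1/4 among Fernando, Ximena, Valentina.
Fernando predeceased; the 1/4 allotted to Fernando's branch passes to Fernando's issue by representation.
The 1/4 is divided into 3 equal shares of 1/12 among Nieves, Lucia, Ines.
Nieves is living and takes 1/12.
Lucia is living and takes 1/12.
Ines predeceased; the 1/12 allotted to Ines's branch passes to Ines's issue by representation.
The 1/12 is divided into 3 equal shares of 1/36 among Ursula, Yago, Graciela.
Ursula is living and takes 1/36.
Yago is living and takes 1/36.
Graciela is living and takes 1/36.
Ximena predeceased; the 1/4 allotted to Ximena's branch passes to Ximena's issue by representation.
The 1/4 is divided into 2 equal shares of 1/8 among Joaquin, Mateo.
Joaquin is living and takes 1/8.
Mateo predeceased; the 1/8 allotted to Mateo's branch passes to Mateo's issue by representation.
The 1/8 is divided into 3 equal shares of 1/24 among Teodoro, Beatriz, Elena.
Teodoro is living and takes 1/24.
Beatriz is living and takes 1/24.
Elena predeceased; the 1/24 allotted to Elena's branch passes to Elena's issue by representation.
The 1/24 is divided into 3 equal shares of 1/72 among Diego, Alonso, Catalina.
Diego is living and takes 1/72.
Alonso is living and takes 1/72.
Catalina is living and takes 1/72.
Valentina is living and takes 1/4.

Alonso 1/72; Beatriz 1/24; Catalina 1/72; Diego 1/72; Graciela 1/36; Joaquin 1/8; Lucia 1/12; Nieves 1/12; Ramiro 1/4; Teodoro 1/24; Ursula 1/36; Valentina 1/4; Yago 1/36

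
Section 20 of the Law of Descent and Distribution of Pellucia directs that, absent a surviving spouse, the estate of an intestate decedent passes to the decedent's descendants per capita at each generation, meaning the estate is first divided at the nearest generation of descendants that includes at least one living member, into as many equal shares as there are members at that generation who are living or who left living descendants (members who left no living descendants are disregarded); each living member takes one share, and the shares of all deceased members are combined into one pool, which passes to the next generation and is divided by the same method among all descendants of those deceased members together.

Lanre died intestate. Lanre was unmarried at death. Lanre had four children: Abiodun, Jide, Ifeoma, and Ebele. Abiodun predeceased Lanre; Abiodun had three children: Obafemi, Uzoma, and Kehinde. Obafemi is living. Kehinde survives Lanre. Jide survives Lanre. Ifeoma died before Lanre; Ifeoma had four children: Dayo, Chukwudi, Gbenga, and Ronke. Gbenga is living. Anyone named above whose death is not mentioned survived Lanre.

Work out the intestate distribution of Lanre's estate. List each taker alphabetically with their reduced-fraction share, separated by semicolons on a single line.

There is no surviving spouse, so the entire estate passes to Lanre's descendants per capita at each generation.
At generation 1 (Abiodun, Jide, Ifeoma, Ebele) there are 4 shares of (1)/4 = 1/4 each.
Living: Jide and Ebele — each takes 1/4.
Deceased: Abiodun and Ifeoma. Their combined 1/2 is pooled and carried to generation 2.
At generation 2 (Obafemi, Uzoma, Kehinde, Dayo, Chukwudi, Gbenga, Ronke) there are 7 shares of (1/2)/7 = 1/14 each.
Living: Obafemi, Uzoma, Kehinde, Dayo, Chukwudi, Gbenga, and Ronke — each takes 1/14.

Chukwudi 1/14; Dayo 1/14; Ebele 1/4; Gbenga 1/14; Jide 1/4; Kehinde 1/14; Obafemi 1/14; Ronke 1/14; Uzoma 1/14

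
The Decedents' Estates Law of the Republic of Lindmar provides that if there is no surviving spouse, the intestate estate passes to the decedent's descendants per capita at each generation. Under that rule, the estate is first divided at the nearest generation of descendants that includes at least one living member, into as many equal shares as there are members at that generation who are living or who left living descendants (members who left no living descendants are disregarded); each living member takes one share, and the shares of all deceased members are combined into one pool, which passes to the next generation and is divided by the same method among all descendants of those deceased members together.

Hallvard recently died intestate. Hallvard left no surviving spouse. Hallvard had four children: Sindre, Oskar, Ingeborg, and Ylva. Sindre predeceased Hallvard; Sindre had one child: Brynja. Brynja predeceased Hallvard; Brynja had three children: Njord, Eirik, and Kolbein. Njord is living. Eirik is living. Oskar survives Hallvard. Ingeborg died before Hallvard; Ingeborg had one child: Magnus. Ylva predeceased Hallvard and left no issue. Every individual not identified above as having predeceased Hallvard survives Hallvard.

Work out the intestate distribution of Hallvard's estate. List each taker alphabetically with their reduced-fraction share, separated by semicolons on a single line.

There is no surviving spouse, so the entire estate passes to Hallvard's descendants per capita at each generation.
At generation 1 (Sindre, Oskar, Ingeborg) there are 3 shares of (1)/3 = 1/3 each.
Living: Oskar — each takes 1/3.
Deceased: Sindre and Ingeborg. Their combined 2/3 is pooled and carried to generation 2.
At generation 2 (Brynja, Magnus) there are 2 shares of (2/3)/2 = 1/3 each.
Living: Magnus — each takes 1/3.
Deceased: Brynja. That 1/3 share is carried to generation 3.
At generation 3 (Njord, Eirik, Kolbein) there are 3 shares of (1/3)/3 = 1/9 each.
Living: Njord, Eirik, and Kolbein — each takes 1/9.

Eirik 1/9; Kolbein 1/9; Magnus 1/3; Njord 1/9; Oskar 1/3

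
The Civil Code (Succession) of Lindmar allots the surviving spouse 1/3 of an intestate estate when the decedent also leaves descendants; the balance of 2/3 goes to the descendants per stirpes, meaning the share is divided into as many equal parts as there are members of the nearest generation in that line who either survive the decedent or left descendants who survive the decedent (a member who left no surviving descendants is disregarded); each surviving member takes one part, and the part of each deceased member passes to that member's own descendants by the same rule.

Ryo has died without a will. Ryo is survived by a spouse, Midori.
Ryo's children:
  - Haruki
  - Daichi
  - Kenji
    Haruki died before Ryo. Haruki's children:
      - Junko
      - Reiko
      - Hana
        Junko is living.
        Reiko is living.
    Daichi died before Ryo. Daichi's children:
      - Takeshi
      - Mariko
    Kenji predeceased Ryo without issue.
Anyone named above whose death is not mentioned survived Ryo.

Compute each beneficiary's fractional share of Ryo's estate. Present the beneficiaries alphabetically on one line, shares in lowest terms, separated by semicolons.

Midori, as surviving spouse, takes 1/3.
The remaining 2/3 passes to Ryo's descendants per stirpes.
Kenji left no surviving issue, so that branch lapses and is disregarded.
The 2/3 is divided into 2 equal shares of 1/3 among Haruki, Daichi.
Haruki predeceased; the 1/3 allotted to Haruki's branch passes to Haruki's issue by representation.
The 1/3 is divided into 3 equal shares of 1/9 among Junko, Reiko, Hana.
Junko is living and takes 1/9.
Reiko is living and takes 1/9.
Hana is living and takes 1/9.
Daichi predeceased; the 1/3 allotted to Daichi's branch passes to Daichi's issue by representation.
The 1/3 is divided into 2 equal shares of 1/6 among Takeshi, Mariko.
Takeshi is living and takes 1/6.
Mariko is living and takes 1/6.

Hana 1/9; Junko 1/9; Mariko 1/6; Midori 1/3; Reiko 1/9; Takeshi 1/6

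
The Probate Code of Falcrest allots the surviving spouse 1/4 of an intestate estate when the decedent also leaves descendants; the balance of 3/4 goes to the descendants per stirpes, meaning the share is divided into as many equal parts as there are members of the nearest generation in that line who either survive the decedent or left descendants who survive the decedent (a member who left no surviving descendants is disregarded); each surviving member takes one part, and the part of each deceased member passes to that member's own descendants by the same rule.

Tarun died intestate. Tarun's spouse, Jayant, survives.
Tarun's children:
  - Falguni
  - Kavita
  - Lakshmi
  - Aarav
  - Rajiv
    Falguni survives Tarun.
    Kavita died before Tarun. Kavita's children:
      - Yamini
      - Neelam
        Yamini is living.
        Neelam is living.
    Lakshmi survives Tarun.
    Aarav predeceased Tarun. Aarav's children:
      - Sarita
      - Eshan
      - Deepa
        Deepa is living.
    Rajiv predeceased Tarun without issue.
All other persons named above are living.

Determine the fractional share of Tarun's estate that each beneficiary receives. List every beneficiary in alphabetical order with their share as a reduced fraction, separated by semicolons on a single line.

Jayant, as surviving spouse, takes 1/4.
The remaining 3/4 passes to Tarun's descendants per stirpes.
Rajiv left no surviving issue, so that branch lapses and is disregarded.
The 3/4 is divided into 4 equal shares of 3/16 among Falguni, Kavita, Lakshmi, Aarav.
Falguni is living and takes 3/16.
Kavita predeceased; the 3/16 allotted to Kavita's branch passes to Kavita's issue by representation.
The 3/16 is divided into 2 equal shares of 3/32 among Yamini, Neelam.
Yamini is living and takes 3/32.
Neelam is living and takes 3/32.
Lakshmi is living and takes 3/16.
Aarav predeceased; the 3/16 allotted to Aarav's branch passes to Aarav's issue by representation.
The 3/16 is divided into 3 equal shares of 1/16 among Sarita, Eshan, Deepa.
Sarita is living and takes 1/16.
Eshan is living and takes 1/16.
Deepa is living and takes 1/16.

Deepa 1/16; Eshan 1/16; Falguni 3/16; Jayant 1/4; Lakshmi 3/16; Neelam 3/32; Sarita 1/16; Yamini 3/32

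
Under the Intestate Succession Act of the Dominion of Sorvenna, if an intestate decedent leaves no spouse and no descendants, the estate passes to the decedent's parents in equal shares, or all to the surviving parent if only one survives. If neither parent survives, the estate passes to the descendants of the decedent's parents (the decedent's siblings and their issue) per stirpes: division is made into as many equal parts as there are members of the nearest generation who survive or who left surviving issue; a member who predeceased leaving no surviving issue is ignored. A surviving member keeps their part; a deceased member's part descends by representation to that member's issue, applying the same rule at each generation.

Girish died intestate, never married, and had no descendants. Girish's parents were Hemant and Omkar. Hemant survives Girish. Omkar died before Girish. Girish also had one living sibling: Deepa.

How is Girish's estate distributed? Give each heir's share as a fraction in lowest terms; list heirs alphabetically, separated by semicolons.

Hemant 1

Only one parent, Hemant, survives, so Hemant takes the entire estate. The siblings take nothing because a surviving parent has priority.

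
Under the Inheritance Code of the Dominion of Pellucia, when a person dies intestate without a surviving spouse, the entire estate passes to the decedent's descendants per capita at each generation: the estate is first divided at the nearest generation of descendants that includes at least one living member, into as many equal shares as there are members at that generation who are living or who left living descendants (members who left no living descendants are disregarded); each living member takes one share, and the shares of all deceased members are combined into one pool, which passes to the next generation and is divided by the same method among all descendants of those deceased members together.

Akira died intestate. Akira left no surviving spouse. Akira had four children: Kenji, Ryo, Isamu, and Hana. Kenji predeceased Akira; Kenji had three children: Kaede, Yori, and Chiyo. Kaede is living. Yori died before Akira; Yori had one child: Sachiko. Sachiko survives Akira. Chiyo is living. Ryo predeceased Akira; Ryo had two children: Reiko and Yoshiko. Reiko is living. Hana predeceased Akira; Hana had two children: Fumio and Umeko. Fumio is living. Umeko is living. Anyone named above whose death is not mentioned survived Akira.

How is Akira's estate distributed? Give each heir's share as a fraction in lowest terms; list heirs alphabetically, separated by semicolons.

Chiyo 3/28; Fumio 3/28; Isamu 1/4; Kaede 3/28; Reiko 3/28; Sachiko 3/28; Umeko 3/28; Yoshiko 3/28

There is no surviving spouse, so the entire estate passes to Akira's descendants per capita at each generation.
At generation 1 (Kenji, Ryo, Isamu, Hana) there are 4 shares of (1)/4 = 1/4 each.
Living: Isamu — each takes 1/4.
Deceased: Kenji, Ryo, and Hana. Their combined 3/4 is pooled and carried to generation 2.
At generation 2 (Kaede, Yori, Chiyo, Reiko, Yoshiko, Fumio, Umeko) there are 7 shares of (3/4)/7 = 3/28 each.
Living: Kaede, Chiyo, Reiko, Yoshiko, Fumio, and Umeko — each takes 3/28.
Deceased: Yori. That 3/28 share is carried to generation 3.
At generation 3 (Sachiko) there are 1 shares of (3/28)/1 = 3/28 each.
Living: Sachiko — each takes 3/28.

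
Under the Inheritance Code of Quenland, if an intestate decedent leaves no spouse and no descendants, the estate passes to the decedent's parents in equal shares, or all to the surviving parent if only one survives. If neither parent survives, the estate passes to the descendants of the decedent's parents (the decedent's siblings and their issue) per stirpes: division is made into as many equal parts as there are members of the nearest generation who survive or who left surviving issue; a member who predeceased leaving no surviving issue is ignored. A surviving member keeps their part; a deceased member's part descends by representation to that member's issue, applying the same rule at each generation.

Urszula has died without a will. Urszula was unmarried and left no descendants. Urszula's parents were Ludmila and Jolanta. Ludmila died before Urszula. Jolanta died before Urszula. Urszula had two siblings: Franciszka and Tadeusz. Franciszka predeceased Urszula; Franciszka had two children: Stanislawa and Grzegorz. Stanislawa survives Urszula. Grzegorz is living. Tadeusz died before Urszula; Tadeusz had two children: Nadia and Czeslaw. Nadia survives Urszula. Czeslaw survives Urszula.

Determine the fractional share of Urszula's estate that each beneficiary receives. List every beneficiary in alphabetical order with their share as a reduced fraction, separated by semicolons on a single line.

Czeslaw 1/4; Grzegorz 1/4; Nadia 1/4; Stanislawa 1/4

Neither parent survives and there are no descendants, so the estate passes to Urszula's siblings and their issue per stirpes.
The estate is divided into 2 equal shares of 1/2 among Franciszka, Tadeusz.
Franciszka predeceased; the 1/2 allotted to Franciszka's branch passes to Franciszka's issue by representation.
The 1/2 is divided into 2 equal shares of 1/4 among Stanislawa, Grzegorz.
Stanislawa is living and takes 1/4.
Grzegorz is living and takes 1/4.
Tadeusz predeceased; the 1/2 allotted to Tadeusz's branch passes to Tadeusz's issue by representation.
The 1/2 is divided into 2 equal shares of 1/4 among Nadia, Czeslaw.
Nadia is living and takes 1/4.
Czeslaw is living and takes 1/4.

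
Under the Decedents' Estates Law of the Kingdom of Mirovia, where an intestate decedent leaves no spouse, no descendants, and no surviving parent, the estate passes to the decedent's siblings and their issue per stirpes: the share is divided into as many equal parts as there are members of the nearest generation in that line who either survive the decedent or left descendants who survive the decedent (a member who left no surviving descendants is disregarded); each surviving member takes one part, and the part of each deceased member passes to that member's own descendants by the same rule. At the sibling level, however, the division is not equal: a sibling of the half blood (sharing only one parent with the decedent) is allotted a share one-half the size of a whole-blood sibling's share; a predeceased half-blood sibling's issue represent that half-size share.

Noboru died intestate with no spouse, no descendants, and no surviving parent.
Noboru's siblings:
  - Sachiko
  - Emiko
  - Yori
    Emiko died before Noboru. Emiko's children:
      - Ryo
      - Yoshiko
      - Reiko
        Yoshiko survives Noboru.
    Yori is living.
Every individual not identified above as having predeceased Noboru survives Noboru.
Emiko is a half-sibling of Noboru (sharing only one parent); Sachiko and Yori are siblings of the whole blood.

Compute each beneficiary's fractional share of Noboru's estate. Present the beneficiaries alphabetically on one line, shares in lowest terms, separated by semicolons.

No spouse, descendants, or parent survives, so the estate passes to Noboru's siblings per stirpes.
Half-blood siblings count for one-half the weight of whole-blood siblings at the initial division.
Dividing 1 in proportion to weights (total weight 5/2): Sachiko (weight 1) → 2/5; Emiko (weight 1/2) → 1/5; Yori (weight 1) → 2/5.
Sachiko is living and takes 2/5.
Emiko predeceased; the 1/5 allotted to Emiko's branch passes to Emiko's issue by representation.
The 1/5 is divided into 3 equal shares of 1/15 among Ryo, Yoshiko, Reiko.
Ryo is living and takes 1/15.
Yoshiko is living and takes 1/15.
Reiko is living and takes 1/15.
Yori is living and takes 2/5.

Reiko 1/15; Ryo 1/15; Sachiko 2/5; Yori 2/5; Yoshiko 1/15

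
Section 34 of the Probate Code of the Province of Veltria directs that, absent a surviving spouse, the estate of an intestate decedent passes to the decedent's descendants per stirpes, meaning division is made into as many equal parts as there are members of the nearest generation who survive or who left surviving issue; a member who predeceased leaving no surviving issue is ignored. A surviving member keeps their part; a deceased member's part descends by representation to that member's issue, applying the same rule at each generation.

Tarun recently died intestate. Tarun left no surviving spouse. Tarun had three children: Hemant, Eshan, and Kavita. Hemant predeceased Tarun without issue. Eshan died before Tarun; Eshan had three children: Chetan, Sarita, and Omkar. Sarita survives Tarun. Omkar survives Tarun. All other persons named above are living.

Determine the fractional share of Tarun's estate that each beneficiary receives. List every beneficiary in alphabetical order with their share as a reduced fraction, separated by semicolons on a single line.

There is no surviving spouse, so the entire estate passes to Tarun's descendants per stirpes.
Hemant left no surviving issue, so that branch lapses and is disregarded.
The estate is divided into 2 equal shares of 1/2 among Eshan, Kavita.
Eshan predeceased; the 1/2 allotted to Eshan's branch passes to Eshan's issue by representation.
The 1/2 is divided into 3 equal shares of 1/6 among Chetan, Sarita, Omkar.
Chetan is living and takes 1/6.
Sarita is living and takes 1/6.
Omkar is living and takes 1/6.
Kavita is living and takes 1/2.

Chetan 1/6; Kavita 1/2; Omkar 1/6; Sarita 1/6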